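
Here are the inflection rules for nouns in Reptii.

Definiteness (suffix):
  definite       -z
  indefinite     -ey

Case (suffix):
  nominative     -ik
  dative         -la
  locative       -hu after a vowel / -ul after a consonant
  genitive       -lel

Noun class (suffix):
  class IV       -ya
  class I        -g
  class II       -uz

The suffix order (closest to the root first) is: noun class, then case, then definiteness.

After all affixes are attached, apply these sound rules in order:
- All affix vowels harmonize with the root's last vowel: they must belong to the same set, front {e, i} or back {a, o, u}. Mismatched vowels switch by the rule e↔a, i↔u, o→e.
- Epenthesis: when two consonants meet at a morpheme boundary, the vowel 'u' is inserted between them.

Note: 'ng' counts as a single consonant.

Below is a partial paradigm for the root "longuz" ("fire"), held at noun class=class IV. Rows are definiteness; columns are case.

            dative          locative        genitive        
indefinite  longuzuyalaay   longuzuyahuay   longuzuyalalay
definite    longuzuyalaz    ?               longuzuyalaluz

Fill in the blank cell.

longuzuyahuz

Attach noun class class IV -ya → longuzya.
Attach case locative -hu (after vowel 'a') → longuzyahu.
Attach definiteness definite -z → longuzyahuz.
Vowel harmony: no change.
Apply epenthesis: longuzyahuz → longuzuyahuz.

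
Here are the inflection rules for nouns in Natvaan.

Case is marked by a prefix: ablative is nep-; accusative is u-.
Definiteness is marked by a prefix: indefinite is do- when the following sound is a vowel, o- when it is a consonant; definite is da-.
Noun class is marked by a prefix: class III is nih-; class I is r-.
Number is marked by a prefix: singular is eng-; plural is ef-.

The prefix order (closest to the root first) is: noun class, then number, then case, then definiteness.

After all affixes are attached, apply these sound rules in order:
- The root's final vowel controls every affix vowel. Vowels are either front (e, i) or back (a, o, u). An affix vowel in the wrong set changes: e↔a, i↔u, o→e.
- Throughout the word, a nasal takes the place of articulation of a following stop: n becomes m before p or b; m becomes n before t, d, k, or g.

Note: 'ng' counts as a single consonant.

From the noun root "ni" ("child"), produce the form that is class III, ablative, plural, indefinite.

Attach noun class class III nih- → nihni.
Attach number plural ef- → efnihni.
Attach case ablative nep- → nepefnihni.
Attach definiteness indefinite o- (before consonant 'n') → onepefnihni.
Apply vowel harmony: onepefnihni → enepefnihni.
Nasal assimilation: no change.

enepefnihni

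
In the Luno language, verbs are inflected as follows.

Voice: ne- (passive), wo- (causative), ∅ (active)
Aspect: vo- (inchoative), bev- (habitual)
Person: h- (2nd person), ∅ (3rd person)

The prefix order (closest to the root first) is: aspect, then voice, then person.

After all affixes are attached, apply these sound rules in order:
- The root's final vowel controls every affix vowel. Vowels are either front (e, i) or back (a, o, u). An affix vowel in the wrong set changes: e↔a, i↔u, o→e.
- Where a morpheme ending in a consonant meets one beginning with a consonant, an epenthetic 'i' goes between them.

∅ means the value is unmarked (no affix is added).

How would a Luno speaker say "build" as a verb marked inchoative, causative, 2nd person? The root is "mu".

hiwovomu

Attach aspect inchoative vo- → vomu.
Attach voice causative wo- → wovomu.
Attach person 2nd person h- → hwovomu.
Vowel harmony: no change.
Apply epenthesis: hwovomu → hiwovomu.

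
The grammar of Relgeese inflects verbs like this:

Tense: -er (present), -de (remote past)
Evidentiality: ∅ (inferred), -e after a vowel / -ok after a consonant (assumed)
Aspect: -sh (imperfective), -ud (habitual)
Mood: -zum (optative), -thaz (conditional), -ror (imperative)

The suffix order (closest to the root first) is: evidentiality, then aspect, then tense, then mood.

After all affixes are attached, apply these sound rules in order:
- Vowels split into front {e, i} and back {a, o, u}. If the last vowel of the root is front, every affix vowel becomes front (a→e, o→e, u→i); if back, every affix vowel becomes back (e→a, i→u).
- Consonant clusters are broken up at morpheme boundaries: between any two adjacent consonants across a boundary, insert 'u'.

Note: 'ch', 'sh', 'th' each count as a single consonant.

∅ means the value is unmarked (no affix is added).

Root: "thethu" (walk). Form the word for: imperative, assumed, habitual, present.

Attach evidentiality assumed -e (after vowel 'u') → thethue.
Attach aspect habitual -ud → thethueud.
Attach tense present -er → thethueuder.
Attach mood imperative -ror → thethueuderror.
Apply vowel harmony: thethueuderror → thethuaudarror.
Apply epenthesis: thethuaudarror → thethuaudaruror.

thethuaudaruror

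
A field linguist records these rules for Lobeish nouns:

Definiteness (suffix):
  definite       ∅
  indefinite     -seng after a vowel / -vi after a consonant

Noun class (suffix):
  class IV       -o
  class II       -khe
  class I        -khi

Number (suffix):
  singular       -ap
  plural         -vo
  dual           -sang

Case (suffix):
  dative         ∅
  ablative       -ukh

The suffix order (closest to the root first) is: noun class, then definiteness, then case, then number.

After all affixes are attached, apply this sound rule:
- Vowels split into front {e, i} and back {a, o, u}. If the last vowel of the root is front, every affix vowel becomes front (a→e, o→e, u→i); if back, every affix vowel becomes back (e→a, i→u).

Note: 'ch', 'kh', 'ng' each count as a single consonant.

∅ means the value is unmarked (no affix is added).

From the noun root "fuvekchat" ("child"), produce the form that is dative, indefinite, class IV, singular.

fuvekchatosangap

Attach noun class class IV -o → fuvekchato.
Attach definiteness indefinite -seng (after vowel 'o') → fuvekchatoseng.
case = dative: zero marking, form stays fuvekchatoseng.
Attach number singular -ap → fuvekchatosengap.
Apply vowel harmony: fuvekchatosengap → fuvekchatosangap.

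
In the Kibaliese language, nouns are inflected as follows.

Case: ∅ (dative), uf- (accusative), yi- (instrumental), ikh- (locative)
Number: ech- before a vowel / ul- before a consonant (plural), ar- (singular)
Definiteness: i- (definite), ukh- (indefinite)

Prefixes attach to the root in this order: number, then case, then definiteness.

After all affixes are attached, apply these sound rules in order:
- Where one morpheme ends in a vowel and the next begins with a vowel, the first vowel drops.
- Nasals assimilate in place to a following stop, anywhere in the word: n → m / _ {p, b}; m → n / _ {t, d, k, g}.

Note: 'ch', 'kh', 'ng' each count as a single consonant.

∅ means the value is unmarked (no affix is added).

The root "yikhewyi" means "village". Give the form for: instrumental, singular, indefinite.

Attach number singular ar- → aryikhewyi.
Attach case instrumental yi- → yiaryikhewyi.
Attach definiteness indefinite ukh- → ukhyiaryikhewyi.
Apply vowel deletion: ukhyiaryikhewyi → ukhyaryikhewyi.
Nasal assimilation: no change.

ukhyaryikhewyi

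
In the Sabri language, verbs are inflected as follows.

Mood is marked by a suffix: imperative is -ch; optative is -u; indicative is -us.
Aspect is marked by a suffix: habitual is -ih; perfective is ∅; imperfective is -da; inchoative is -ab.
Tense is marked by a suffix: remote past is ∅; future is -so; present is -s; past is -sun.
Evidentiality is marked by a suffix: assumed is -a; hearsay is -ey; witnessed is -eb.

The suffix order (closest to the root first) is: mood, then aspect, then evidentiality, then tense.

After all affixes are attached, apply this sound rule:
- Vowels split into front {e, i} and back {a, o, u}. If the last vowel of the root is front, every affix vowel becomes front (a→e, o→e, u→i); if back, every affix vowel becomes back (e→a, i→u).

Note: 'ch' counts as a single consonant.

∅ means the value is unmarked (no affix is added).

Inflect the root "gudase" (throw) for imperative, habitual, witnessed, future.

Attach mood imperative -ch → gudasech.
Attach aspect habitual -ih → gudasechih.
Attach evidentiality witnessed -eb → gudasechiheb.
Attach tense future -so → gudasechihebso.
Apply vowel harmony: gudasechihebso → gudasechihebse.

gudasechihebse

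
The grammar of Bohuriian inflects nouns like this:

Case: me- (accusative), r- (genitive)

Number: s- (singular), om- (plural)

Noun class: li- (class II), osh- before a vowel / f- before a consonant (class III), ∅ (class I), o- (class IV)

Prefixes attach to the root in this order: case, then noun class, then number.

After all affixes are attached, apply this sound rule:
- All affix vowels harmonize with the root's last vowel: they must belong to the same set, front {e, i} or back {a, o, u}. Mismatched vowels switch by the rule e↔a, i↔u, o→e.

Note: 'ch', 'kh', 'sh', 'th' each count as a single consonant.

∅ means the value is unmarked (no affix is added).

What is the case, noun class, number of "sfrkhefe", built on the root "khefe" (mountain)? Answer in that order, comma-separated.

genitive, class III, singular

Segment: s-f-r-khefe.
case: r- → genitive.
noun class: osh/f- → class III.
number: s- → singular.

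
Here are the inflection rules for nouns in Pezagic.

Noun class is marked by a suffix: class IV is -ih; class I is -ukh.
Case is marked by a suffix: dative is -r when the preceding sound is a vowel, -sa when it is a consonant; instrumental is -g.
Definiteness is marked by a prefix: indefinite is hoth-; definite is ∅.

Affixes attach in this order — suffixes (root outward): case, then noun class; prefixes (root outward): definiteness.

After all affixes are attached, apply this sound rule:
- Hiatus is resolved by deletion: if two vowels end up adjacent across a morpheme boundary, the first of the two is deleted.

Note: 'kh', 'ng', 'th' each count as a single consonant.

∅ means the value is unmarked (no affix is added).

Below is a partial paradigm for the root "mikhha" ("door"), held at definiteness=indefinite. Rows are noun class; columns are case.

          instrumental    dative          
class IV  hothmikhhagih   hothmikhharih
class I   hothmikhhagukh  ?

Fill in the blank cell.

hothmikhharukh

Attach case dative -r (after vowel 'a') → mikhhar.
Attach definiteness indefinite hoth- → hothmikhhar.
Attach noun class class I -ukh → hothmikhharukh.
Vowel deletion: no change.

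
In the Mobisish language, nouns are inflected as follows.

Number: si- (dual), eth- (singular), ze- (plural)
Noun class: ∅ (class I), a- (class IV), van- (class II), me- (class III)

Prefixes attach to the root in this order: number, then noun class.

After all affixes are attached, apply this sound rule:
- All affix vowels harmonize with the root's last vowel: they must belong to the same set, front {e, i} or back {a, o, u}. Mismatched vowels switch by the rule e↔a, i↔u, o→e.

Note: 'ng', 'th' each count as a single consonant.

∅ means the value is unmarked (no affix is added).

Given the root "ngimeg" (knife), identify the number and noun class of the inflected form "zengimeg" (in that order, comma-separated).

Segment: ze-ngimeg.
number: ze- → plural.
noun class: ∅ → class I.

plural, class I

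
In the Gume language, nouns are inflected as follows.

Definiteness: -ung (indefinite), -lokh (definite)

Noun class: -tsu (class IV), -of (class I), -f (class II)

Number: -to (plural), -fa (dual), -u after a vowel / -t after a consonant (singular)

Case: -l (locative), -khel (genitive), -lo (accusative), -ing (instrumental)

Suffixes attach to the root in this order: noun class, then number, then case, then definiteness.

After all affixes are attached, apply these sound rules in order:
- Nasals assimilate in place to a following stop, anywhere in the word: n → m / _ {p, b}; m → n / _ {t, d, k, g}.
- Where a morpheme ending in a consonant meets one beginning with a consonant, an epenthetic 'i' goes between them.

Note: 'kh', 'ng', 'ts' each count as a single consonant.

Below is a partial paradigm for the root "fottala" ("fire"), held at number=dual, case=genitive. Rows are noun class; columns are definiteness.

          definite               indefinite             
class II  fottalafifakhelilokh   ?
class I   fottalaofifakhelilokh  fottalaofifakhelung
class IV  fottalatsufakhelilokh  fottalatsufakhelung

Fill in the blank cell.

fottalafifakhelung

Attach noun class class II -f → fottalaf.
Attach number dual -fa → fottalaffa.
Attach case genitive -khel → fottalaffakhel.
Attach definiteness indefinite -ung → fottalaffakhelung.
Nasal assimilation: no change.
Apply epenthesis: fottalaffakhelung → fottalafifakhelung.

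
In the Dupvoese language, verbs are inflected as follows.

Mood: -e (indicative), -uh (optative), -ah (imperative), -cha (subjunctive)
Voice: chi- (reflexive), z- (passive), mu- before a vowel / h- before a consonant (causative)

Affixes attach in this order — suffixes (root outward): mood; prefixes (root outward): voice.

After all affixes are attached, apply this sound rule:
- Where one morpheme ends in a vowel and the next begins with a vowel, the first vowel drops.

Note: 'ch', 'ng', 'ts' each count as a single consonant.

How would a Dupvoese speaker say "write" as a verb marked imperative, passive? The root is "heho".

Attach mood imperative -ah → hehoah.
Attach voice passive z- → zhehoah.
Apply vowel deletion: zhehoah → zhehah.

zhehah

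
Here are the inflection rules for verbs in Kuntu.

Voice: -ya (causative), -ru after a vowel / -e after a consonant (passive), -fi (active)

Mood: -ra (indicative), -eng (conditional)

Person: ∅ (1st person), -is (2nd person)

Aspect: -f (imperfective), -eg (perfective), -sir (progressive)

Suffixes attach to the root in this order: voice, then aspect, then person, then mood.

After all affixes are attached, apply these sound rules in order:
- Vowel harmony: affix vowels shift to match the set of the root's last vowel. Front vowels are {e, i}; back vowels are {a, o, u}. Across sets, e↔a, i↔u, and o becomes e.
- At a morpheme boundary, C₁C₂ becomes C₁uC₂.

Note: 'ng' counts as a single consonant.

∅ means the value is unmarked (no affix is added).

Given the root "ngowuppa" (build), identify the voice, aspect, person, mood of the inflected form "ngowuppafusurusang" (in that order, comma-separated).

active, progressive, 2nd person, conditional

Segment: ngowuppa-fi-sir-is-eng.
voice: -fi → active.
aspect: -sir → progressive.
person: -is → 2nd person.
mood: -eng → conditional.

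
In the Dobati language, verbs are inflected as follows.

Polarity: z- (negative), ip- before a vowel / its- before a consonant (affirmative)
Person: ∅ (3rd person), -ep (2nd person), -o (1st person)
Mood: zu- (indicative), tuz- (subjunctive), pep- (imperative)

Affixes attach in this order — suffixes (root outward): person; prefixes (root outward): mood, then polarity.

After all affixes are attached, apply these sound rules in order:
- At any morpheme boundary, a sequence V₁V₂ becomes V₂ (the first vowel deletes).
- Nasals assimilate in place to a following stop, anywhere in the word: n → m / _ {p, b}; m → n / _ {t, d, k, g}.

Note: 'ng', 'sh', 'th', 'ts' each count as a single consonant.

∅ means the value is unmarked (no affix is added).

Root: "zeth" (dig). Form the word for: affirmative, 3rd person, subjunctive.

itstuzzeth

Attach mood subjunctive tuz- → tuzzeth.
Attach polarity affirmative its- (before consonant 't') → itstuzzeth.
person = 3rd person: zero marking, form stays itstuzzeth.
Vowel deletion: no change.
Nasal assimilation: no change.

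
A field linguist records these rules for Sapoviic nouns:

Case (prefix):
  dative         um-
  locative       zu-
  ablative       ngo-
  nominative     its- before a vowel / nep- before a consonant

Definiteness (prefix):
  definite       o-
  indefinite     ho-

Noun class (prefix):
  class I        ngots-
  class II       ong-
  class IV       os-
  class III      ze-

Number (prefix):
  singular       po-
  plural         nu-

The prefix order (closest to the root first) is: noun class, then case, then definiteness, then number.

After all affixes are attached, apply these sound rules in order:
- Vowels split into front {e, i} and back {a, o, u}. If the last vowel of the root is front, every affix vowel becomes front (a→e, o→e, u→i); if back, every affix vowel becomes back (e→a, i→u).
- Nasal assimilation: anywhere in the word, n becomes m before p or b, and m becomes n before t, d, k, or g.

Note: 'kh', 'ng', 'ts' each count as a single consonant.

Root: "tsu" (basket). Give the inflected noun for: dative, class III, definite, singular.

pooumzatsu

Attach noun class class III ze- → zetsu.
Attach case dative um- → umzetsu.
Attach definiteness definite o- → oumzetsu.
Attach number singular po- → pooumzetsu.
Apply vowel harmony: pooumzetsu → pooumzatsu.
Nasal assimilation: no change.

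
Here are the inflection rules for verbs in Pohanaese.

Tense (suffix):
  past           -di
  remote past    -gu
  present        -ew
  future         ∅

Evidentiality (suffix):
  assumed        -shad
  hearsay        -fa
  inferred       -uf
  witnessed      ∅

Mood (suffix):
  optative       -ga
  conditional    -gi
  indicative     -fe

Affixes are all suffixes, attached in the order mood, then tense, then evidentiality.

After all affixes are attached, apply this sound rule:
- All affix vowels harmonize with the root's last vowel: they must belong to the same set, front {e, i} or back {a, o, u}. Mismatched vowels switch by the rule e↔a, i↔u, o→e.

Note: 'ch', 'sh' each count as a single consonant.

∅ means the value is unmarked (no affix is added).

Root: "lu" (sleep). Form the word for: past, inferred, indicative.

Attach mood indicative -fe → lufe.
Attach tense past -di → lufedi.
Attach evidentiality inferred -uf → lufediuf.
Apply vowel harmony: lufediuf → lufaduuf.

lufaduuf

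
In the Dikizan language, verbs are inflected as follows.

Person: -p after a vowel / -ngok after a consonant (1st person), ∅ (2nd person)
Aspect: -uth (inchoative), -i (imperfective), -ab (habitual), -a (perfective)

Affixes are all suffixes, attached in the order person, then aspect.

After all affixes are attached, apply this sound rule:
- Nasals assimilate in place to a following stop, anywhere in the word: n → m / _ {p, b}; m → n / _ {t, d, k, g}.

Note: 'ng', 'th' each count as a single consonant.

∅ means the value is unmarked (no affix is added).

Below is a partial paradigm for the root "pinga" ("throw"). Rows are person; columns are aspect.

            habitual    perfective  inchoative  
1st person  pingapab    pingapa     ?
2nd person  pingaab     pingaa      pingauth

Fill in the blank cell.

pingaputh

Attach person 1st person -p (after vowel 'a') → pingap.
Attach aspect inchoative -uth → pingaputh.
Nasal assimilation: no change.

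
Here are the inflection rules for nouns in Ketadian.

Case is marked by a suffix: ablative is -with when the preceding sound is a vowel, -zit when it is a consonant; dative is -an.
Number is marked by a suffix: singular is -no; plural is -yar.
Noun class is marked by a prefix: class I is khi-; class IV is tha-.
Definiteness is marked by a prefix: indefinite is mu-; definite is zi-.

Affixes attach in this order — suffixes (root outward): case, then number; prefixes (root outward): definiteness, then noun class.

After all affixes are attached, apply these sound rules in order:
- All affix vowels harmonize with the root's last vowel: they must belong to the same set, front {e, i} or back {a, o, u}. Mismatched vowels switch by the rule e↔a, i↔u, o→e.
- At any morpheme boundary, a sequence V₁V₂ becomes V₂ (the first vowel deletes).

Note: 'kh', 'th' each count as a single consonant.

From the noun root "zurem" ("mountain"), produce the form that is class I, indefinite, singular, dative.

Attach definiteness indefinite mu- → muzurem.
Attach noun class class I khi- → khimuzurem.
Attach case dative -an → khimuzureman.
Attach number singular -no → khimuzuremanno.
Apply vowel harmony: khimuzuremanno → khimizuremenne.
Vowel deletion: no change.

khimizuremenne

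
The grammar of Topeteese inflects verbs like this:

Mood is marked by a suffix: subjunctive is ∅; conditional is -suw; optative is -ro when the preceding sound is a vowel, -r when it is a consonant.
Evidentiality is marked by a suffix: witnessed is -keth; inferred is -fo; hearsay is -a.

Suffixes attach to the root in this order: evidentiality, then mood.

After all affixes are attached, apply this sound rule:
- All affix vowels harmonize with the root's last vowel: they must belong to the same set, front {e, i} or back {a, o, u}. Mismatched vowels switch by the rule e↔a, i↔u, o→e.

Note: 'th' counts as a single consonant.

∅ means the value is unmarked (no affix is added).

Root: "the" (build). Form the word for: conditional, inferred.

thefesiw

Attach evidentiality inferred -fo → thefo.
Attach mood conditional -suw → thefosuw.
Apply vowel harmony: thefosuw → thefesiw.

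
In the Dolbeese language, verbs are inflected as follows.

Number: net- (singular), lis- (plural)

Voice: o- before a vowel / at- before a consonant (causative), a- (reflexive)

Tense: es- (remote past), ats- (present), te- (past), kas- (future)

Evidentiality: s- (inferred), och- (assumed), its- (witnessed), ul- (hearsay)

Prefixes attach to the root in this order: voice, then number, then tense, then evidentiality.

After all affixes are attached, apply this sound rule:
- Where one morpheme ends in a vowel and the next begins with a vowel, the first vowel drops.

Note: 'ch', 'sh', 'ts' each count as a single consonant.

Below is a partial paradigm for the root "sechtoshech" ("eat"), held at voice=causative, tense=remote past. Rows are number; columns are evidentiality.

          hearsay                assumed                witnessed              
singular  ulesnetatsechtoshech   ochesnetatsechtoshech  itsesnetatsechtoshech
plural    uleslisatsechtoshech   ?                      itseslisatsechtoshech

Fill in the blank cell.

ocheslisatsechtoshech

Attach voice causative at- (before consonant 's') → atsechtoshech.
Attach number plural lis- → lisatsechtoshech.
Attach tense remote past es- → eslisatsechtoshech.
Attach evidentiality assumed och- → ocheslisatsechtoshech.
Vowel deletion: no change.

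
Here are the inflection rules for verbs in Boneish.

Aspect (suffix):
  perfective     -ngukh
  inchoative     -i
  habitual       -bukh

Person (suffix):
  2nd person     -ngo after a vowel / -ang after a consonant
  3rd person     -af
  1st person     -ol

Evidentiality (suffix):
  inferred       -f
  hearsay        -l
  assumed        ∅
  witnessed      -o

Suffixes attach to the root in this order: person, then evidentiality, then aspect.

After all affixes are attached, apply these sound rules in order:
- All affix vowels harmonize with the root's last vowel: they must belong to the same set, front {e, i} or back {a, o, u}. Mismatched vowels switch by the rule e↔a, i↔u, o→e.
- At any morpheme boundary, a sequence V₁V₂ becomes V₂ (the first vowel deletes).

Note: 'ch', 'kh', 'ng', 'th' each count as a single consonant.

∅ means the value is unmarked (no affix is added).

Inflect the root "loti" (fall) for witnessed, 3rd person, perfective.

Attach person 3rd person -af → lotiaf.
Attach evidentiality witnessed -o → lotiafo.
Attach aspect perfective -ngukh → lotiafongukh.
Apply vowel harmony: lotiafongukh → lotiefengikh.
Apply vowel deletion: lotiefengikh → lotefengikh.

lotefengikh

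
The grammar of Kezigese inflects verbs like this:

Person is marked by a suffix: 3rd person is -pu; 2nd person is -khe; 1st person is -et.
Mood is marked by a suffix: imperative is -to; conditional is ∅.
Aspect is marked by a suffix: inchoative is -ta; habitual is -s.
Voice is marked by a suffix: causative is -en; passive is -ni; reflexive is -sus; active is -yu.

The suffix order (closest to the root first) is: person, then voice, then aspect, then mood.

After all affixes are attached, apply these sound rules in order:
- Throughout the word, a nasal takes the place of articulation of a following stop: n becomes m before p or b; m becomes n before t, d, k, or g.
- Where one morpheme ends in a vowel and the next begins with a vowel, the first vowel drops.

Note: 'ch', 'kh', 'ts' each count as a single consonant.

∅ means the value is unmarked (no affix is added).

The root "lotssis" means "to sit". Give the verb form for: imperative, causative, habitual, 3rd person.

lotssispensto

Attach person 3rd person -pu → lotssispu.
Attach voice causative -en → lotssispuen.
Attach aspect habitual -s → lotssispuens.
Attach mood imperative -to → lotssispuensto.
Nasal assimilation: no change.
Apply vowel deletion: lotssispuensto → lotssispensto.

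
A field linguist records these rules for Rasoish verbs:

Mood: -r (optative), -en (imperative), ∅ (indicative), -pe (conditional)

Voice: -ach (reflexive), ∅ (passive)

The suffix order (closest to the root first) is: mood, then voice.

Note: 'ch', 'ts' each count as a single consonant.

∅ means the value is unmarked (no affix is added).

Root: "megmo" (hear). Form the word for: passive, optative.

Attach mood optative -r → megmor.
voice = passive: zero marking, form stays megmor.

megmor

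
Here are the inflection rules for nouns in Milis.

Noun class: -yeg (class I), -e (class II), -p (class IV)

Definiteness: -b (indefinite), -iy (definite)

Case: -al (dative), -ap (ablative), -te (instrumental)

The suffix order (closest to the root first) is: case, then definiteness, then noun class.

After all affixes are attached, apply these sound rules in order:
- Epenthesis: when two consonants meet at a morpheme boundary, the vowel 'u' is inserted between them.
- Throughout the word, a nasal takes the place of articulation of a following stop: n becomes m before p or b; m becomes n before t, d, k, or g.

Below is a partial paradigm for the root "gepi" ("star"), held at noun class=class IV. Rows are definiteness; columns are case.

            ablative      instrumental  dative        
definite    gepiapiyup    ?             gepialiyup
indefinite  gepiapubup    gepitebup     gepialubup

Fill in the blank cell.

gepiteiyup

Attach case instrumental -te → gepite.
Attach definiteness definite -iy → gepiteiy.
Attach noun class class IV -p → gepiteiyp.
Apply epenthesis: gepiteiyp → gepiteiyup.
Nasal assimilation: no change.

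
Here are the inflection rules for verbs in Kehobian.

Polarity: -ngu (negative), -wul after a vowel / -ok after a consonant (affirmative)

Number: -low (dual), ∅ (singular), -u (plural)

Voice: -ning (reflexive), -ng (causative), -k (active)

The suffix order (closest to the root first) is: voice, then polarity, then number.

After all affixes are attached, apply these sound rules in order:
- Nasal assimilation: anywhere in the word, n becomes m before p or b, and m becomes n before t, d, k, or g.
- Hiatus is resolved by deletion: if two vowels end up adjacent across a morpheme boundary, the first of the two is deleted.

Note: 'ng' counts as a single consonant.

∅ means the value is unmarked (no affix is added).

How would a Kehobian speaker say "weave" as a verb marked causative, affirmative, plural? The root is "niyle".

niylengoku

Attach voice causative -ng → niyleng.
Attach polarity affirmative -ok (after consonant 'ng') → niylengok.
Attach number plural -u → niylengoku.
Nasal assimilation: no change.
Vowel deletion: no change.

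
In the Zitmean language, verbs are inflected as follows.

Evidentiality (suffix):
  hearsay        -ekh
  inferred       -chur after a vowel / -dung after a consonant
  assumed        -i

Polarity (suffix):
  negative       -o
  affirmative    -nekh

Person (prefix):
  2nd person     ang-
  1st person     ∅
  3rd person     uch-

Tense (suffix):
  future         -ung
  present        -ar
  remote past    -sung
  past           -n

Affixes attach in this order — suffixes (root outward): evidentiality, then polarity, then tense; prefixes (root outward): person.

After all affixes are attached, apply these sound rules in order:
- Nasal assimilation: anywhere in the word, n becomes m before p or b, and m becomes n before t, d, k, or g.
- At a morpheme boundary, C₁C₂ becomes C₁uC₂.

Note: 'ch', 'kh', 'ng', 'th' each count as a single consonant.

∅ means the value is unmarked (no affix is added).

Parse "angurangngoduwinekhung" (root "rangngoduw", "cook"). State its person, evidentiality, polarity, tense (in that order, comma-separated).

Segment: ang-rangngoduw-i-nekh-ung.
person: ang- → 2nd person.
evidentiality: -i → assumed.
polarity: -nekh → affirmative.
tense: -ung → future.

2nd person, assumed, affirmative, future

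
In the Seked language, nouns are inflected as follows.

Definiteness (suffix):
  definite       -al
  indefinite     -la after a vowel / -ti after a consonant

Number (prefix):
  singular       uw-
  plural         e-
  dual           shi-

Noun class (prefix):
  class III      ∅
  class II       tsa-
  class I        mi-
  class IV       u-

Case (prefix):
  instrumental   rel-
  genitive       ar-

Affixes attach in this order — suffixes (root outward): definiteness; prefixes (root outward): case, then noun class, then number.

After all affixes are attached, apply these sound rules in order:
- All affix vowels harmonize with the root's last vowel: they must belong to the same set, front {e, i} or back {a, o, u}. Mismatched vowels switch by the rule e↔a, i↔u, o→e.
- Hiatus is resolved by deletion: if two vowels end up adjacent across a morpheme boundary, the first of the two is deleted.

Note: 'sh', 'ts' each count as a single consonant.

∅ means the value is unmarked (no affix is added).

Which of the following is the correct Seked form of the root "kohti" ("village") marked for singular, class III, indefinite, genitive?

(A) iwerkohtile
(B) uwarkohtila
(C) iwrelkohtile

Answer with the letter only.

A

Attach case genitive ar- → arkohti.
noun class = class III: zero marking, form stays arkohti.
Attach number singular uw- → uwarkohti.
Attach definiteness indefinite -la (after vowel 'i') → uwarkohtila.
Apply vowel harmony: uwarkohtila → iwerkohtile.
Vowel deletion: no change.
So the correct form is iwerkohtile, option (A).
(B) uwarkohtila is wrong: it fails to apply the sound rule(s).
(C) iwrelkohtile is wrong: it uses instrumental instead of genitive for case.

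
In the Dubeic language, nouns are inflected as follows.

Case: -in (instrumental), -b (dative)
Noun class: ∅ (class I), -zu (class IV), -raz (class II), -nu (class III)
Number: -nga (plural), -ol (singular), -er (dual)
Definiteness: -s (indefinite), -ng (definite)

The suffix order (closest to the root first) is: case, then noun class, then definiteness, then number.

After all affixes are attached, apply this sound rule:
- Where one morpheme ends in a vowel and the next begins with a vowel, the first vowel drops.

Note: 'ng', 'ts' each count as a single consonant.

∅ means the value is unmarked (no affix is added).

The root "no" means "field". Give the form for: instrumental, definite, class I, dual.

Attach case instrumental -in → noin.
noun class = class I: zero marking, form stays noin.
Attach definiteness definite -ng → noinng.
Attach number dual -er → noinnger.
Apply vowel deletion: noinnger → ninnger.

ninnger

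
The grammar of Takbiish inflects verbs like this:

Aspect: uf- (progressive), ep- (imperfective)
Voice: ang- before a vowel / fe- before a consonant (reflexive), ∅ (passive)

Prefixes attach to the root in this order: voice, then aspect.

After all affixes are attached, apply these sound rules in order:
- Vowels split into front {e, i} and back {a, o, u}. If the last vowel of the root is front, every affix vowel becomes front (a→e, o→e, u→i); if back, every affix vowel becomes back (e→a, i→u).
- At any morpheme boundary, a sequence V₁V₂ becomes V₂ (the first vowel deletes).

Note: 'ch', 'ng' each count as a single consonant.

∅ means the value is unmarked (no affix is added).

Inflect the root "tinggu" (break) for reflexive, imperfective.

apfatinggu

Attach voice reflexive fe- (before consonant 't') → fetinggu.
Attach aspect imperfective ep- → epfetinggu.
Apply vowel harmony: epfetinggu → apfatinggu.
Vowel deletion: no change.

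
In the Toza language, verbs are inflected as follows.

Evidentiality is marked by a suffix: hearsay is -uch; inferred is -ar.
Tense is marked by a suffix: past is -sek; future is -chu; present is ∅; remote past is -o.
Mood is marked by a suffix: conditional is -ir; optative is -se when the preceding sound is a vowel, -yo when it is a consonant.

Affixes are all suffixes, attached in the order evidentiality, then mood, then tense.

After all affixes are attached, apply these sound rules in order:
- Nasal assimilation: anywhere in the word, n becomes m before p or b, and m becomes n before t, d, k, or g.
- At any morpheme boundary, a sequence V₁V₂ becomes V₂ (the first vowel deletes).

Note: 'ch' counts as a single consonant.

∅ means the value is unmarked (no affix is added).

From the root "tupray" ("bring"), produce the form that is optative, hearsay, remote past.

tuprayuchyo

Attach evidentiality hearsay -uch → tuprayuch.
Attach mood optative -yo (after consonant 'ch') → tuprayuchyo.
Attach tense remote past -o → tuprayuchyoo.
Nasal assimilation: no change.
Apply vowel deletion: tuprayuchyoo → tuprayuchyo.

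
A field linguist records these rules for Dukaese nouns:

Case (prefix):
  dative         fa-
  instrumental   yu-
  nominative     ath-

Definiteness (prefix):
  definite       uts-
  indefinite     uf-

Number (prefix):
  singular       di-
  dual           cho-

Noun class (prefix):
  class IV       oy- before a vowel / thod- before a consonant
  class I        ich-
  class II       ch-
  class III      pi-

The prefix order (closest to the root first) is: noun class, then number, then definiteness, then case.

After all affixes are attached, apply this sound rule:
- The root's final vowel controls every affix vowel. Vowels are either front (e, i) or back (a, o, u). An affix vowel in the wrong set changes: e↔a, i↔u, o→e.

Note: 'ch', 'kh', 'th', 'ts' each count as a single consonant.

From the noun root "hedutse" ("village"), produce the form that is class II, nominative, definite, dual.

Attach noun class class II ch- → chhedutse.
Attach number dual cho- → chochhedutse.
Attach definiteness definite uts- → utschochhedutse.
Attach case nominative ath- → athutschochhedutse.
Apply vowel harmony: athutschochhedutse → ethitschechhedutse.

ethitschechhedutse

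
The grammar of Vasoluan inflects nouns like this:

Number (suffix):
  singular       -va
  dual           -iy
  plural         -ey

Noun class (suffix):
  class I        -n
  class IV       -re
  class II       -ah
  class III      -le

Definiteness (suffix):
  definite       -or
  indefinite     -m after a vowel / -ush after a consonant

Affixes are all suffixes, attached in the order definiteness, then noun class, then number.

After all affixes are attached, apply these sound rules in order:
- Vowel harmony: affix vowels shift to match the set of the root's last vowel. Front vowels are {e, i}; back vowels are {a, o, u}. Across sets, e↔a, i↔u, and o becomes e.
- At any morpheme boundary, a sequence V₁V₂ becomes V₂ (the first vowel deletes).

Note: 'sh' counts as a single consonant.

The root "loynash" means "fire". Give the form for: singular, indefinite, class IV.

Attach definiteness indefinite -ush (after consonant 'sh') → loynashush.
Attach noun class class IV -re → loynashushre.
Attach number singular -va → loynashushreva.
Apply vowel harmony: loynashushreva → loynashushrava.
Vowel deletion: no change.

loynashushrava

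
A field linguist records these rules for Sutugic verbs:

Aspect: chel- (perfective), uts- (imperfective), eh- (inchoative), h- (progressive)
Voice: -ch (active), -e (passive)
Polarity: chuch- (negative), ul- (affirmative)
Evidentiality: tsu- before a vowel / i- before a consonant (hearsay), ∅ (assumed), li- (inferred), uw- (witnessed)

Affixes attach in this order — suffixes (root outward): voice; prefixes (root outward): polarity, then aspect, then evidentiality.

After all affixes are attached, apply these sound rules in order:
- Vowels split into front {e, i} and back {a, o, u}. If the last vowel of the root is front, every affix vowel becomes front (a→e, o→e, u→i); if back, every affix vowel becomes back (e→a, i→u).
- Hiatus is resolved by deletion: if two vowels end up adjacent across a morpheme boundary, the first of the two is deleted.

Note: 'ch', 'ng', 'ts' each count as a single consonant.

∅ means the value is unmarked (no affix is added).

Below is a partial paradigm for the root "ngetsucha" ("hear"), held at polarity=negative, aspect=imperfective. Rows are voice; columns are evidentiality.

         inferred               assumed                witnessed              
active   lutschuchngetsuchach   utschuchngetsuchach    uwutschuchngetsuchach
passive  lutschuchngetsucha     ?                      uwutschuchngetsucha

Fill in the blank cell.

Attach polarity negative chuch- → chuchngetsucha.
Attach aspect imperfective uts- → utschuchngetsucha.
evidentiality = assumed: zero marking, form stays utschuchngetsucha.
Attach voice passive -e → utschuchngetsuchae.
Apply vowel harmony: utschuchngetsuchae → utschuchngetsuchaa.
Apply vowel deletion: utschuchngetsuchaa → utschuchngetsucha.

utschuchngetsucha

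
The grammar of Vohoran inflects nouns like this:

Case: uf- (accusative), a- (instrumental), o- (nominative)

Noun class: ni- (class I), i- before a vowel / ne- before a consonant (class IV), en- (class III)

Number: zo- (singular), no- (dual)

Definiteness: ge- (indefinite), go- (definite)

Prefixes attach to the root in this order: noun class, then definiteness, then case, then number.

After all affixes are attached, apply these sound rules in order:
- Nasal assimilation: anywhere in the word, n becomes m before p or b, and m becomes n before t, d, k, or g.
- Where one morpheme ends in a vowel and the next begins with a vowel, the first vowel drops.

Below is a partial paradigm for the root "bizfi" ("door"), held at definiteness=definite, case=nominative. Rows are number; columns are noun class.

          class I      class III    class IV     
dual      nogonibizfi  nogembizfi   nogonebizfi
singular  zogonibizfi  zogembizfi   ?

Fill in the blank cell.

zogonebizfi

Attach noun class class IV ne- (before consonant 'b') → nebizfi.
Attach definiteness definite go- → gonebizfi.
Attach case nominative o- → ogonebizfi.
Attach number singular zo- → zoogonebizfi.
Nasal assimilation: no change.
Apply vowel deletion: zoogonebizfi → zogonebizfi.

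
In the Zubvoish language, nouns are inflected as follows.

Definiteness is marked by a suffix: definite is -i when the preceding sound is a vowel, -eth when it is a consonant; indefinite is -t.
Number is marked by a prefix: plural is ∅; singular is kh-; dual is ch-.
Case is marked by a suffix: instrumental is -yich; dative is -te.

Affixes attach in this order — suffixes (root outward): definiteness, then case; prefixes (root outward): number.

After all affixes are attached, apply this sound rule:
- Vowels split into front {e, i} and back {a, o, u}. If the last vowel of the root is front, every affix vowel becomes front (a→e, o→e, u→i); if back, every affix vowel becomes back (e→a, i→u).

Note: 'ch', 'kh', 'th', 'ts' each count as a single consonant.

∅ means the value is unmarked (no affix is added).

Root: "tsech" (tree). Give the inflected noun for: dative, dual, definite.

chtsechethte

Attach definiteness definite -eth (after consonant 'ch') → tsecheth.
Attach case dative -te → tsechethte.
Attach number dual ch- → chtsechethte.
Vowel harmony: no change.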